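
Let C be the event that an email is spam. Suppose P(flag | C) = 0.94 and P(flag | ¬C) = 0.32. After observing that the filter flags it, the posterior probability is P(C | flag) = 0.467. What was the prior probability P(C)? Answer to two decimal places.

P(C) = 0.23

Bayes' rule in odds form gives O(C|E) = O(C)·[P(E|C)/P(E|¬C)], hence O(C) = O(C|E)/LR.
Posterior odds = 0.467/(1−0.467) = 0.8762. LR = 0.94/0.32 = 2.9375.
Prior odds = 0.8762/2.9375 = 0.2983, so P(C) = 0.2983/(1+0.2983) ≈ 0.23.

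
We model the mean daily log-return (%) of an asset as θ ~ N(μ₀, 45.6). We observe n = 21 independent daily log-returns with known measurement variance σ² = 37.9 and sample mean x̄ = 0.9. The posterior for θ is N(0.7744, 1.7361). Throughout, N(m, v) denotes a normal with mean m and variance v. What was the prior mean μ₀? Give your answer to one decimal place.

μ₀ = -2.4

The posterior mean is a precision-weighted average: μ_n = (τ₀μ₀ + τ_data·x̄)/(τ₀+τ_data), with τ₀=1/σ₀² and τ_data=n/σ².
Here τ₀ = 1/45.6 = 0.021930 and τ_data = 21/37.9 = 0.554090, so τ_n = 0.576020.
Rearranging for μ₀: μ₀ = (μ_n·τ_n − τ_data·x̄)/τ₀ = (0.7744·0.576020 − 0.554090·0.9) / 0.021930 = -0.052611/0.021930 ≈ -2.4.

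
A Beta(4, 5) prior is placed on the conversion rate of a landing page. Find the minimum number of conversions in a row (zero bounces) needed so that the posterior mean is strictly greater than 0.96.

After k conversions and 0 bounces the posterior is Beta(4+k, 5), with mean (4+k)/(4+5+k).
Set (4+k)/(9+k) > 0.96 and solve: k > (0.96·9 − 4)/(1 − 0.96) = 116.000.
The smallest integer exceeding 116.000 is 117, and checking k=117: (121)/(126) = 0.9603 > 0.96.

k = 117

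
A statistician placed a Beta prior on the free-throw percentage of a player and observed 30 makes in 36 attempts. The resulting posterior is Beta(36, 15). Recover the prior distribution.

Beta(6, 9)

Beta is conjugate to the binomial likelihood: posterior = Beta(α+s, β+f).
So α = 36 − 30 = 6 and β = 15 − 6 = 9.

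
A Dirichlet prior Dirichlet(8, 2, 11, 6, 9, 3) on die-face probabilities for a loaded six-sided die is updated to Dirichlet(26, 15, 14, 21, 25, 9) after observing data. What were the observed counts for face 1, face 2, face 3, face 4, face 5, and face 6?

counts (18, 13, 3, 15, 16, 6)

For a Dirichlet(α) prior with multinomial counts c, the posterior is Dirichlet(α + c) componentwise.
Counts are posterior − prior componentwise: 26−8=18, 15−2=13, 14−11=3, 21−6=15, 25−9=16, 9−3=6.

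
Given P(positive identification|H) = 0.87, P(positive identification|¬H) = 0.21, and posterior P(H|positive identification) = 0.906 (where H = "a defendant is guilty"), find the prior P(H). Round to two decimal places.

P(H) = 0.70

In odds form, posterior odds = prior odds × likelihood ratio, so prior odds = posterior odds ÷ LR.
Posterior odds = 0.906/(1−0.906) = 9.6383. LR = 0.87/0.21 = 4.1429.
Prior odds = 9.6383/4.1429 = 2.3265, so P(H) = 2.3265/(1+2.3265) ≈ 0.70.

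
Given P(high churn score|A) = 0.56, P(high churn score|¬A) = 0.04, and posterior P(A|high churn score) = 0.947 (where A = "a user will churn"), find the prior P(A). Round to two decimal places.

Bayes' rule in odds form gives O(A|E) = O(A)·[P(E|A)/P(E|¬A)], hence O(A) = O(A|E)/LR.
Posterior odds = 0.947/(1−0.947) = 17.8679. LR = 0.56/0.04 = 14.0000.
Prior odds = 17.8679/14.0000 = 1.2763, so P(A) = 1.2763/(1+1.2763) ≈ 0.56.

P(A) = 0.56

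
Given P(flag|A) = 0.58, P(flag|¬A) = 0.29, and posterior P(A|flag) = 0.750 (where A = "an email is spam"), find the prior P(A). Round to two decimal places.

P(A) = 0.60

In odds form, posterior odds = prior odds × likelihood ratio, so prior odds = posterior odds ÷ LR.
Posterior odds = 0.750/(1−0.750) = 3.0000. LR = 0.58/0.29 = 2.0000.
Prior odds = 3.0000/2.0000 = 1.5000, so P(A) = 1.5000/(1+1.5000) ≈ 0.60.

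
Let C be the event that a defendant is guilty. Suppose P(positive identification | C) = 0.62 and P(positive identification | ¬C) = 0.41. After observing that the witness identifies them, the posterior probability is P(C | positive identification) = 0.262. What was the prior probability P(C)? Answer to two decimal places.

Bayes' rule in odds form gives O(C|E) = O(C)·[P(E|C)/P(E|¬C)], hence O(C) = O(C|E)/LR.
Posterior odds = 0.262/(1−0.262) = 0.3550. LR = 0.62/0.41 = 1.5122.
Prior odds = 0.3550/1.5122 = 0.2348, so P(C) = 0.2348/(1+0.2348) ≈ 0.19.

P(C) = 0.19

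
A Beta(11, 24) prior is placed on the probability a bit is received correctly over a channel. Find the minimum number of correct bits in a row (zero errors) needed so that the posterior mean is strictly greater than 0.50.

After k correct bits and 0 errors the posterior is Beta(11+k, 24), with mean (11+k)/(11+24+k).
Set (11+k)/(35+k) > 0.50 and solve: k > (0.50·35 − 11)/(1 − 0.50) = 13.000.
The smallest integer exceeding 13.000 is 14, and checking k=14: (25)/(49) = 0.5102 > 0.50.

k = 14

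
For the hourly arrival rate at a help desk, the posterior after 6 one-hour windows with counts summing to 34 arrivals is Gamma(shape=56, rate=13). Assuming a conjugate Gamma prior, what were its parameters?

Gamma(shape=22, rate=7)

Gamma–Poisson conjugacy: posterior shape = α + Σxᵢ, posterior rate = β + n.
So α = 56 − 34 = 22 and β = 13 − 6 = 7.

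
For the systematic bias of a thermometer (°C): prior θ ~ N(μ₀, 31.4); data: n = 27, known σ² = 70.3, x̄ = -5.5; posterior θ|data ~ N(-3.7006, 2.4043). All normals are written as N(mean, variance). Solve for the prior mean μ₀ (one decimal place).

μ₀ = 18.0

With known observation variance, the Normal–Normal posterior has precision τ_n = τ₀ + n/σ² and mean μ_n = (τ₀μ₀ + (n/σ²)x̄)/τ_n.
Here τ₀ = 1/31.4 = 0.031847 and τ_data = 27/70.3 = 0.384068, so τ_n = 0.415915.
Rearranging for μ₀: μ₀ = (μ_n·τ_n − τ_data·x̄)/τ₀ = (-3.7006·0.415915 − 0.384068·-5.5) / 0.031847 = 0.573239/0.031847 ≈ 18.0.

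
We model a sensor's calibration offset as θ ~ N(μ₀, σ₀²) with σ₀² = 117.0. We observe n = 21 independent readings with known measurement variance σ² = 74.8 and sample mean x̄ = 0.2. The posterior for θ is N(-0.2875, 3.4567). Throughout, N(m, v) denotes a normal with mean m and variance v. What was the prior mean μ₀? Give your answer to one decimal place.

With known observation variance, the Normal–Normal posterior has precision τ_n = τ₀ + n/σ² and mean μ_n = (τ₀μ₀ + (n/σ²)x̄)/τ_n.
Here τ₀ = 1/117.0 = 0.008547 and τ_data = 21/74.8 = 0.280749, so τ_n = 0.289296.
Rearranging for μ₀: μ₀ = (μ_n·τ_n − τ_data·x̄)/τ₀ = (-0.2875·0.289296 − 0.280749·0.2) / 0.008547 = -0.139322/0.008547 ≈ -16.3.

μ₀ = -16.3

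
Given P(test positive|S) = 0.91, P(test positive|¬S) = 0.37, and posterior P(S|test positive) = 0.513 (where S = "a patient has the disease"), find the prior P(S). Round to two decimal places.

P(S) = 0.30

In odds form, posterior odds = prior odds × likelihood ratio, so prior odds = posterior odds ÷ LR.
Posterior odds = 0.513/(1−0.513) = 1.0534. LR = 0.91/0.37 = 2.4595.
Prior odds = 1.0534/2.4595 = 0.4283, so P(S) = 0.4283/(1+0.4283) ≈ 0.30.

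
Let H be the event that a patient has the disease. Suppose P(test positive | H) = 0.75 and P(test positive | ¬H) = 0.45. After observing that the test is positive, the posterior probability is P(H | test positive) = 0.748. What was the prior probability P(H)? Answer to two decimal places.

P(H) = 0.64

In odds form, posterior odds = prior odds × likelihood ratio, so prior odds = posterior odds ÷ LR.
Posterior odds = 0.748/(1−0.748) = 2.9683. LR = 0.75/0.45 = 1.6667.
Prior odds = 2.9683/1.6667 = 1.7809, so P(H) = 1.7809/(1+1.7809) ≈ 0.64.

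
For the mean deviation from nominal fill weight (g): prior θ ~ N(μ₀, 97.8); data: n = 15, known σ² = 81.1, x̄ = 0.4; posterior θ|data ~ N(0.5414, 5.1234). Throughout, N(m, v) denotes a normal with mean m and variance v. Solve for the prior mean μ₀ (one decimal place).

With known observation variance, the Normal–Normal posterior has precision τ_n = τ₀ + n/σ² and mean μ_n = (τ₀μ₀ + (n/σ²)x̄)/τ_n.
Here τ₀ = 1/97.8 = 0.010225 and τ_data = 15/81.1 = 0.184957, so τ_n = 0.195182.
Rearranging for μ₀: μ₀ = (μ_n·τ_n − τ_data·x̄)/τ₀ = (0.5414·0.195182 − 0.184957·0.4) / 0.010225 = 0.031689/0.010225 ≈ 3.1.

μ₀ = 3.1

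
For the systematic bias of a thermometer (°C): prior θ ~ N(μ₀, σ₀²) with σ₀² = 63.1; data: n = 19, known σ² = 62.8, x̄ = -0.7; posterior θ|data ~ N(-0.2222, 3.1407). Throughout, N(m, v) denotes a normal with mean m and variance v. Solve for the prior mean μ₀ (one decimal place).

With known observation variance, the Normal–Normal posterior has precision τ_n = τ₀ + n/σ² and mean μ_n = (τ₀μ₀ + (n/σ²)x̄)/τ_n.
Here τ₀ = 1/63.1 = 0.015848 and τ_data = 19/62.8 = 0.302548, so τ_n = 0.318396.
Rearranging for μ₀: μ₀ = (μ_n·τ_n − τ_data·x̄)/τ₀ = (-0.2222·0.318396 − 0.302548·-0.7) / 0.015848 = 0.141036/0.015848 ≈ 8.9.

μ₀ = 8.9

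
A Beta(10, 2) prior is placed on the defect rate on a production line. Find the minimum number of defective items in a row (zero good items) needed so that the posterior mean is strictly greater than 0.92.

k = 14

After k defective items and 0 good items the posterior is Beta(10+k, 2), with mean (10+k)/(10+2+k).
Set (10+k)/(12+k) > 0.92 and solve: k > (0.92·12 − 10)/(1 − 0.92) = 13.000.
The smallest integer exceeding 13.000 is 14.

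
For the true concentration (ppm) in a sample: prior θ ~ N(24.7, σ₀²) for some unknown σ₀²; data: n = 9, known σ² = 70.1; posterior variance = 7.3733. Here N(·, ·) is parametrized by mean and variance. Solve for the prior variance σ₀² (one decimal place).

σ₀² = 138.2

Posterior precision equals prior precision plus data precision: 1/σ_n² = 1/σ₀² + n/σ².
So 1/σ₀² = 1/7.3733 − 9/70.1 = 0.135624 − 0.128388 = 0.007236.
Hence σ₀² = 1/0.007236 ≈ 138.2.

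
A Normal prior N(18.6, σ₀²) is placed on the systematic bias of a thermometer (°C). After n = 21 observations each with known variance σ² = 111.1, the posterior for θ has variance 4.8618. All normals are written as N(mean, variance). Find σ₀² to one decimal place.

σ₀² = 60.0

Posterior precision equals prior precision plus data precision: 1/σ_n² = 1/σ₀² + n/σ².
So 1/σ₀² = 1/4.8618 − 21/111.1 = 0.205685 − 0.189019 = 0.016666.
Hence σ₀² = 1/0.016666 ≈ 60.0.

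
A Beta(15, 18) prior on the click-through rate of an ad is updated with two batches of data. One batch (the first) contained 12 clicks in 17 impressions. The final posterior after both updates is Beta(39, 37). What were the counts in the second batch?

12 clicks and 14 non-clicks

Sequential conjugate updates are equivalent to a single update on the pooled data, so total successes = posterior α − prior α and total failures = posterior β − prior β.
Total across both batches: 39−15=24 clicks, 37−18=19 non-clicks.
Subtract the first batch: 24−12=12 clicks and 19−5=14 non-clicks.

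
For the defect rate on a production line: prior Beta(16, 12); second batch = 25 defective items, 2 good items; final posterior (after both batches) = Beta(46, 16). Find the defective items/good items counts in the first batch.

Sequential conjugate updates are equivalent to a single update on the pooled data, so total successes = posterior α − prior α and total failures = posterior β − prior β.
Total across both batches: 46−16=30 defective items, 16−12=4 good items.
Subtract the second batch: 30−25=5 defective items and 4−2=2 good items.

5 defective items and 2 good items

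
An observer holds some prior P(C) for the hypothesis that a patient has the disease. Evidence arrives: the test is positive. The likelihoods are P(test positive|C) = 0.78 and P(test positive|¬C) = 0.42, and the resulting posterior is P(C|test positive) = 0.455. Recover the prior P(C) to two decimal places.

P(C) = 0.31

In odds form, posterior odds = prior odds × likelihood ratio, so prior odds = posterior odds ÷ LR.
Posterior odds = 0.455/(1−0.455) = 0.8349. LR = 0.78/0.42 = 1.8571.
Prior odds = 0.8349/1.8571 = 0.4496, so P(C) = 0.4496/(1+0.4496) ≈ 0.31.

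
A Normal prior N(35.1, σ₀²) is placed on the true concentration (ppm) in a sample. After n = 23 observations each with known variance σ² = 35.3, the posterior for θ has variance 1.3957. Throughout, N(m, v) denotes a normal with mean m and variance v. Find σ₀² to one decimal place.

For the Normal–Normal model with known σ², precisions add: τ_n = τ₀ + n/σ².
So 1/σ₀² = 1/1.3957 − 23/35.3 = 0.716486 − 0.651558 = 0.064928.
Hence σ₀² = 1/0.064928 ≈ 15.4.

σ₀² = 15.4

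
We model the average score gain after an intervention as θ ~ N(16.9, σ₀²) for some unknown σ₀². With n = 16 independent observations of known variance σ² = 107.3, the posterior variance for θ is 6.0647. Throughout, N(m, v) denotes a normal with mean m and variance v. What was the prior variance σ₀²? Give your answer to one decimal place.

For the Normal–Normal model with known σ², precisions add: τ_n = τ₀ + n/σ².
So 1/σ₀² = 1/6.0647 − 16/107.3 = 0.164889 − 0.149115 = 0.015774.
Hence σ₀² = 1/0.015774 ≈ 63.4.

σ₀² = 63.4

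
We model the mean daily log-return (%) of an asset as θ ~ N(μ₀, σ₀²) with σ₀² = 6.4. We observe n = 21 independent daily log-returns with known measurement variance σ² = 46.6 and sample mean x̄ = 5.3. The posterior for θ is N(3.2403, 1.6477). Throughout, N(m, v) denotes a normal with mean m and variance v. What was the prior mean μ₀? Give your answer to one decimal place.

μ₀ = -2.7

With known observation variance, the Normal–Normal posterior has precision τ_n = τ₀ + n/σ² and mean μ_n = (τ₀μ₀ + (n/σ²)x̄)/τ_n.
Here τ₀ = 1/6.4 = 0.156250 and τ_data = 21/46.6 = 0.450644, so τ_n = 0.606894.
Rearranging for μ₀: μ₀ = (μ_n·τ_n − τ_data·x̄)/τ₀ = (3.2403·0.606894 − 0.450644·5.3) / 0.156250 = -0.421895/0.156250 ≈ -2.7.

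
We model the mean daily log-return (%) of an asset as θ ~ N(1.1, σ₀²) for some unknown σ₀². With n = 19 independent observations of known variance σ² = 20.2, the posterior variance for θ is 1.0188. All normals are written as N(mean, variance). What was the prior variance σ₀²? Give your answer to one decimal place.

For the Normal–Normal model with known σ², precisions add: τ_n = τ₀ + n/σ².
So 1/σ₀² = 1/1.0188 − 19/20.2 = 0.981547 − 0.940594 = 0.040953.
Hence σ₀² = 1/0.040953 ≈ 24.4.

σ₀² = 24.4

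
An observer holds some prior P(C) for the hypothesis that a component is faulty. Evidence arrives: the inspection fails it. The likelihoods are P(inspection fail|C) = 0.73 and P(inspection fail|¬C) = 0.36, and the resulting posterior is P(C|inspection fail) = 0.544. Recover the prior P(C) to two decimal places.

P(C) = 0.37

In odds form, posterior odds = prior odds × likelihood ratio, so prior odds = posterior odds ÷ LR.
Posterior odds = 0.544/(1−0.544) = 1.1930. LR = 0.73/0.36 = 2.0278.
Prior odds = 1.1930/2.0278 = 0.5883, so P(C) = 0.5883/(1+0.5883) ≈ 0.37.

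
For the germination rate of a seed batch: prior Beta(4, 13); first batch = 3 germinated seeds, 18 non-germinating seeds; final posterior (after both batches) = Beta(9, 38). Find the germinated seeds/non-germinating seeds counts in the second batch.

Sequential conjugate updates are equivalent to a single update on the pooled data, so total successes = posterior α − prior α and total failures = posterior β − prior β.
Total across both batches: 9−4=5 germinated seeds, 38−13=25 non-germinating seeds.
Subtract the first batch: 5−3=2 germinated seeds and 25−18=7 non-germinating seeds.

2 germinated seeds and 7 non-germinating seeds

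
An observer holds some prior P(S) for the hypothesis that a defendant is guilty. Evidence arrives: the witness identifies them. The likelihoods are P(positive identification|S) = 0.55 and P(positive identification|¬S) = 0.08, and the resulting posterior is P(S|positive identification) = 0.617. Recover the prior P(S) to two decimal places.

Bayes' rule in odds form gives O(S|E) = O(S)·[P(E|S)/P(E|¬S)], hence O(S) = O(S|E)/LR.
Posterior odds = 0.617/(1−0.617) = 1.6110. LR = 0.55/0.08 = 6.8750.
Prior odds = 1.6110/6.8750 = 0.2343, so P(S) = 0.2343/(1+0.2343) ≈ 0.19.

P(S) = 0.19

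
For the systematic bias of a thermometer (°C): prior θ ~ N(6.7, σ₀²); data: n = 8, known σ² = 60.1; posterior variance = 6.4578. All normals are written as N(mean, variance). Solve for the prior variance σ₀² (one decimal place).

Posterior precision equals prior precision plus data precision: 1/σ_n² = 1/σ₀² + n/σ².
So 1/σ₀² = 1/6.4578 − 8/60.1 = 0.154851 − 0.133111 = 0.021740.
Hence σ₀² = 1/0.021740 ≈ 46.0.

σ₀² = 46.0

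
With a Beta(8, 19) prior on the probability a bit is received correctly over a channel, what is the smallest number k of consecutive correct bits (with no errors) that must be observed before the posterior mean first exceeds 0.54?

After k correct bits and 0 errors the posterior is Beta(8+k, 19), with mean (8+k)/(8+19+k).
Set (8+k)/(27+k) > 0.54 and solve: k > (0.54·27 − 8)/(1 − 0.54) = 14.304.
The smallest integer exceeding 14.304 is 15.

k = 15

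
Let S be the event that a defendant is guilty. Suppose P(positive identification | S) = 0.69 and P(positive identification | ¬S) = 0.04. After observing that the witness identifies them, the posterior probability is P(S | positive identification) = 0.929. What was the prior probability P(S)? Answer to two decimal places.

Bayes' rule in odds form gives O(S|E) = O(S)·[P(E|S)/P(E|¬S)], hence O(S) = O(S|E)/LR.
Posterior odds = 0.929/(1−0.929) = 13.0845. LR = 0.69/0.04 = 17.2500.
Prior odds = 13.0845/17.2500 = 0.7585, so P(S) = 0.7585/(1+0.7585) ≈ 0.43.

P(S) = 0.43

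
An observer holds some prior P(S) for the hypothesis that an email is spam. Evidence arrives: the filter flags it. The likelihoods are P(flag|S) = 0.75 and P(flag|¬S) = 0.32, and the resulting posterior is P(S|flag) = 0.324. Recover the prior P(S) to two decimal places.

Bayes' rule in odds form gives O(S|E) = O(S)·[P(E|S)/P(E|¬S)], hence O(S) = O(S|E)/LR.
Posterior odds = 0.324/(1−0.324) = 0.4793. LR = 0.75/0.32 = 2.3438.
Prior odds = 0.4793/2.3438 = 0.2045, so P(S) = 0.2045/(1+0.2045) ≈ 0.17.

P(S) = 0.17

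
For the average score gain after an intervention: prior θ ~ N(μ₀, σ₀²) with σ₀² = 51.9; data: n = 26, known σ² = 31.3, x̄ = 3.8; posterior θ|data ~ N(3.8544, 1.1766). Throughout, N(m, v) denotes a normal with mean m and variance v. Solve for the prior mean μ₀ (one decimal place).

μ₀ = 6.2

With known observation variance, the Normal–Normal posterior has precision τ_n = τ₀ + n/σ² and mean μ_n = (τ₀μ₀ + (n/σ²)x̄)/τ_n.
Here τ₀ = 1/51.9 = 0.019268 and τ_data = 26/31.3 = 0.830671, so τ_n = 0.849939.
Rearranging for μ₀: μ₀ = (μ_n·τ_n − τ_data·x̄)/τ₀ = (3.8544·0.849939 − 0.830671·3.8) / 0.019268 = 0.119455/0.019268 ≈ 6.2.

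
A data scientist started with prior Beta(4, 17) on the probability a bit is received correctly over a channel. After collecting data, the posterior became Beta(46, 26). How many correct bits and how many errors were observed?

A Beta(a, b) prior with s successes and f failures in binomial data gives a Beta(a+s, b+f) posterior.
Match parameters: s=46−4=42, f=26−17=9.

42 correct bits and 9 errors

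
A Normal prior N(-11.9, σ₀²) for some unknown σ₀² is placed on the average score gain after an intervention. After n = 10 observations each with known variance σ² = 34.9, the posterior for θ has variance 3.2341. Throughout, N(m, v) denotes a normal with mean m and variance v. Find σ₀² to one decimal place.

σ₀² = 44.1

Posterior precision equals prior precision plus data precision: 1/σ_n² = 1/σ₀² + n/σ².
So 1/σ₀² = 1/3.2341 − 10/34.9 = 0.309205 − 0.286533 = 0.022672.
Hence σ₀² = 1/0.022672 ≈ 44.1.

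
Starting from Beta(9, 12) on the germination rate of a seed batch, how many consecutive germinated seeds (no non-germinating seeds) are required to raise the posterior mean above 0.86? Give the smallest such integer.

k = 65

After k germinated seeds and 0 non-germinating seeds the posterior is Beta(9+k, 12), with mean (9+k)/(9+12+k).
Set (9+k)/(21+k) > 0.86 and solve: k > (0.86·21 − 9)/(1 − 0.86) = 64.714.
The smallest integer exceeding 64.714 is 65, and checking k=65: (74)/(86) = 0.8605 > 0.86.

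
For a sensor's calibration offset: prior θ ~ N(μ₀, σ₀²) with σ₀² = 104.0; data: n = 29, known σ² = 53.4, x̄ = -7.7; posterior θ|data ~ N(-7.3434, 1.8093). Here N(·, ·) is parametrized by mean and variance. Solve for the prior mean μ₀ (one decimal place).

μ₀ = 12.8

With known observation variance, the Normal–Normal posterior has precision τ_n = τ₀ + n/σ² and mean μ_n = (τ₀μ₀ + (n/σ²)x̄)/τ_n.
Here τ₀ = 1/104.0 = 0.009615 and τ_data = 29/53.4 = 0.543071, so τ_n = 0.552686.
Rearranging for μ₀: μ₀ = (μ_n·τ_n − τ_data·x̄)/τ₀ = (-7.3434·0.552686 − 0.543071·-7.7) / 0.009615 = 0.123052/0.009615 ≈ 12.8.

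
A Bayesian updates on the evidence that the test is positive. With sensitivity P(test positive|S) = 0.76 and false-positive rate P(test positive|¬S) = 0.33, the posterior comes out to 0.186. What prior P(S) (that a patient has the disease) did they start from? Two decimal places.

In odds form, posterior odds = prior odds × likelihood ratio, so prior odds = posterior odds ÷ LR.
Posterior odds = 0.186/(1−0.186) = 0.2285. LR = 0.76/0.33 = 2.3030.
Prior odds = 0.2285/2.3030 = 0.0992, so P(S) = 0.0992/(1+0.0992) ≈ 0.09.

P(S) = 0.09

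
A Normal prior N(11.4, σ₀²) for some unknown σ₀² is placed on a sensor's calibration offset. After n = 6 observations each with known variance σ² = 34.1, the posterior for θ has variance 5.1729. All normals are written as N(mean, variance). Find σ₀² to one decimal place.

σ₀² = 57.6

For the Normal–Normal model with known σ², precisions add: τ_n = τ₀ + n/σ².
So 1/σ₀² = 1/5.1729 − 6/34.1 = 0.193315 − 0.175953 = 0.017362.
Hence σ₀² = 1/0.017362 ≈ 57.6.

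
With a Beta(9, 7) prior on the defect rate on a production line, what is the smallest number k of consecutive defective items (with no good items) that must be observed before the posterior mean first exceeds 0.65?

k = 5

After k defective items and 0 good items the posterior is Beta(9+k, 7), with mean (9+k)/(9+7+k).
Set (9+k)/(16+k) > 0.65 and solve: k > (0.65·16 − 9)/(1 − 0.65) = 4.000.
The smallest integer exceeding 4.000 is 5, and checking k=5: (14)/(21) = 0.6667 > 0.65.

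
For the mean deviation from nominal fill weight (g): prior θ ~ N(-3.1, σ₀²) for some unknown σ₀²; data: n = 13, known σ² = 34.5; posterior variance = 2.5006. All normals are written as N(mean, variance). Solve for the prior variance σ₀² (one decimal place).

For the Normal–Normal model with known σ², precisions add: τ_n = τ₀ + n/σ².
So 1/σ₀² = 1/2.5006 − 13/34.5 = 0.399904 − 0.376812 = 0.023092.
Hence σ₀² = 1/0.023092 ≈ 43.3.

σ₀² = 43.3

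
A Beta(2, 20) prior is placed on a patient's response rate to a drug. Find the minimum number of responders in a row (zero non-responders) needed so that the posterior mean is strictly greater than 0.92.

After k responders and 0 non-responders the posterior is Beta(2+k, 20), with mean (2+k)/(2+20+k).
Set (2+k)/(22+k) > 0.92 and solve: k > (0.92·22 − 2)/(1 − 0.92) = 228.000.
The smallest integer exceeding 228.000 is 229, and checking k=229: (231)/(251) = 0.9203 > 0.92.

k = 229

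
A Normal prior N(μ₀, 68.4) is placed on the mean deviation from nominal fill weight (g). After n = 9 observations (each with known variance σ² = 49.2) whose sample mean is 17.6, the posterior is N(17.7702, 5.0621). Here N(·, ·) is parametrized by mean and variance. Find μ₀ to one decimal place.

With known observation variance, the Normal–Normal posterior has precision τ_n = τ₀ + n/σ² and mean μ_n = (τ₀μ₀ + (n/σ²)x̄)/τ_n.
Here τ₀ = 1/68.4 = 0.014620 and τ_data = 9/49.2 = 0.182927, so τ_n = 0.197547.
Rearranging for μ₀: μ₀ = (μ_n·τ_n − τ_data·x̄)/τ₀ = (17.7702·0.197547 − 0.182927·17.6) / 0.014620 = 0.290934/0.014620 ≈ 19.9.

μ₀ = 19.9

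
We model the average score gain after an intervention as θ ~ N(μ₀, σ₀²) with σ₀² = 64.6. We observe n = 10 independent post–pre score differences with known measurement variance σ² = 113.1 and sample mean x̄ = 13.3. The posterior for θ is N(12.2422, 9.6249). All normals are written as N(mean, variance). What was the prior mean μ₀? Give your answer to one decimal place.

The posterior mean is a precision-weighted average: μ_n = (τ₀μ₀ + τ_data·x̄)/(τ₀+τ_data), with τ₀=1/σ₀² and τ_data=n/σ².
Here τ₀ = 1/64.6 = 0.015480 and τ_data = 10/113.1 = 0.088417, so τ_n = 0.103897.
Rearranging for μ₀: μ₀ = (μ_n·τ_n − τ_data·x̄)/τ₀ = (12.2422·0.103897 − 0.088417·13.3) / 0.015480 = 0.095982/0.015480 ≈ 6.2.

μ₀ = 6.2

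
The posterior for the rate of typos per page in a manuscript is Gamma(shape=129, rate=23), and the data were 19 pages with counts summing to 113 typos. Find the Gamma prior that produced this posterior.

Gamma(shape=16, rate=4)

Gamma–Poisson conjugacy: posterior shape = α + Σxᵢ, posterior rate = β + n.
So α = 129 − 113 = 16 and β = 23 − 19 = 4.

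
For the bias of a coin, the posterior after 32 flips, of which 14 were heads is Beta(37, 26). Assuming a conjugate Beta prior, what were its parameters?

Beta(23, 8)

Under Beta–binomial conjugacy the posterior parameters are (a+s, b+f).
Subtract the data counts: 37−14=23, 26−18=8.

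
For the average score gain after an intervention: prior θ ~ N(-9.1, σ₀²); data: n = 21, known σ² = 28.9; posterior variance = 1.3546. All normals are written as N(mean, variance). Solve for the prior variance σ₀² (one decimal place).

Posterior precision equals prior precision plus data precision: 1/σ_n² = 1/σ₀² + n/σ².
So 1/σ₀² = 1/1.3546 − 21/28.9 = 0.738225 − 0.726644 = 0.011581.
Hence σ₀² = 1/0.011581 ≈ 86.3.

σ₀² = 86.3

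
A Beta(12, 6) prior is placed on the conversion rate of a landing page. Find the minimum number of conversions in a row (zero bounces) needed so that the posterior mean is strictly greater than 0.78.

k = 10

After k conversions and 0 bounces the posterior is Beta(12+k, 6), with mean (12+k)/(12+6+k).
Set (12+k)/(18+k) > 0.78 and solve: k > (0.78·18 − 12)/(1 − 0.78) = 9.273.
The smallest integer exceeding 9.273 is 10.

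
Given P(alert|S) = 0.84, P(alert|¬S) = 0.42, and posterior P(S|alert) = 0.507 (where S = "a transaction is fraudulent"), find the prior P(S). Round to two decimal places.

In odds form, posterior odds = prior odds × likelihood ratio, so prior odds = posterior odds ÷ LR.
Posterior odds = 0.507/(1−0.507) = 1.0284. LR = 0.84/0.42 = 2.0000.
Prior odds = 1.0284/2.0000 = 0.5142, so P(S) = 0.5142/(1+0.5142) ≈ 0.34.

P(S) = 0.34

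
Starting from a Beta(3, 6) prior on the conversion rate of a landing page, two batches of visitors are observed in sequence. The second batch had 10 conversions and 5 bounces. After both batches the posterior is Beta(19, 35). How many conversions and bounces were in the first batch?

Because Beta–binomial updating is additive in the counts, the combined data contributed (α_post−α_prior, β_post−β_prior) successes and failures.
Total across both batches: 19−3=16 conversions, 35−6=29 bounces.
Subtract the second batch: 16−10=6 conversions and 29−5=24 bounces.

6 conversions and 24 bounces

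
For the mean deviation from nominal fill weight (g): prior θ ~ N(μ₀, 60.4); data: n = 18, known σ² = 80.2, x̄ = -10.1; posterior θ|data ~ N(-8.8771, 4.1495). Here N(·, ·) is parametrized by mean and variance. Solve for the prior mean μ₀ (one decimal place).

μ₀ = 7.7

The posterior mean is a precision-weighted average: μ_n = (τ₀μ₀ + τ_data·x̄)/(τ₀+τ_data), with τ₀=1/σ₀² and τ_data=n/σ².
Here τ₀ = 1/60.4 = 0.016556 and τ_data = 18/80.2 = 0.224439, so τ_n = 0.240995.
Rearranging for μ₀: μ₀ = (μ_n·τ_n − τ_data·x̄)/τ₀ = (-8.8771·0.240995 − 0.224439·-10.1) / 0.016556 = 0.127497/0.016556 ≈ 7.7.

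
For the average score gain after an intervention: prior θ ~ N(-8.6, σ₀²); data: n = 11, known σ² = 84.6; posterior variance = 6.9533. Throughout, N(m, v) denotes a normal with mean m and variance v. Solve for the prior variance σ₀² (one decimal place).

For the Normal–Normal model with known σ², precisions add: τ_n = τ₀ + n/σ².
So 1/σ₀² = 1/6.9533 − 11/84.6 = 0.143817 − 0.130024 = 0.013793.
Hence σ₀² = 1/0.013793 ≈ 72.5.

σ₀² = 72.5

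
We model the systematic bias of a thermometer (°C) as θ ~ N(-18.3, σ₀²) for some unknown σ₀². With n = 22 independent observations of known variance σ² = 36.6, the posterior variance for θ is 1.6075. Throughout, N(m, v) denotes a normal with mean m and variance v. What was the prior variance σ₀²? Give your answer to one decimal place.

σ₀² = 47.6

Posterior precision equals prior precision plus data precision: 1/σ_n² = 1/σ₀² + n/σ².
So 1/σ₀² = 1/1.6075 − 22/36.6 = 0.622084 − 0.601093 = 0.020991.
Hence σ₀² = 1/0.020991 ≈ 47.6.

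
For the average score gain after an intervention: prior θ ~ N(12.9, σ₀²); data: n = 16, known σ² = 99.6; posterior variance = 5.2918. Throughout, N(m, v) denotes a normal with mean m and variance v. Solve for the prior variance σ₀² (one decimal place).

σ₀² = 35.3

For the Normal–Normal model with known σ², precisions add: τ_n = τ₀ + n/σ².
So 1/σ₀² = 1/5.2918 − 16/99.6 = 0.188972 − 0.160643 = 0.028329.
Hence σ₀² = 1/0.028329 ≈ 35.3.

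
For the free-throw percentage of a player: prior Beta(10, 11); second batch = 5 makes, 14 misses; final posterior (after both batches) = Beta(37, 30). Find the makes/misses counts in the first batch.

Because Beta–binomial updating is additive in the counts, the combined data contributed (α_post−α_prior, β_post−β_prior) successes and failures.
Total across both batches: 37−10=27 makes, 30−11=19 misses.
Subtract the second batch: 27−5=22 makes and 19−14=5 misses.

22 makes and 5 misses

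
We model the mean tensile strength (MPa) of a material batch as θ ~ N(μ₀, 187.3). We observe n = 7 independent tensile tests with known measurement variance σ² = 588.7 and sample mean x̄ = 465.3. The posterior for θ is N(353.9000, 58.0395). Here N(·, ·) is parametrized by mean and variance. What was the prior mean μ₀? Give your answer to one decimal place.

The posterior mean is a precision-weighted average: μ_n = (τ₀μ₀ + τ_data·x̄)/(τ₀+τ_data), with τ₀=1/σ₀² and τ_data=n/σ².
Here τ₀ = 1/187.3 = 0.005339 and τ_data = 7/588.7 = 0.011891, so τ_n = 0.017230.
Rearranging for μ₀: μ₀ = (μ_n·τ_n − τ_data·x̄)/τ₀ = (353.9000·0.017230 − 0.011891·465.3) / 0.005339 = 0.564815/0.005339 ≈ 105.8.

μ₀ = 105.8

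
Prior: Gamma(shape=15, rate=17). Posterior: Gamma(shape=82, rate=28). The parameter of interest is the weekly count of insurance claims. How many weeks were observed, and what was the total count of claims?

Gamma–Poisson conjugacy: posterior shape = α + Σxᵢ, posterior rate = β + n.
Matching: Σxᵢ = 82 − 15 = 67 and n = 28 − 17 = 11.

n = 11 weeks with total 67 claims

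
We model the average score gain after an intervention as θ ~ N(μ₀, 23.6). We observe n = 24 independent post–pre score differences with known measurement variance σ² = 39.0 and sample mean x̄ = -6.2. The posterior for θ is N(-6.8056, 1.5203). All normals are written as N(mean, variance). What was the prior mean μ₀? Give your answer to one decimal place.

The posterior mean is a precision-weighted average: μ_n = (τ₀μ₀ + τ_data·x̄)/(τ₀+τ_data), with τ₀=1/σ₀² and τ_data=n/σ².
Here τ₀ = 1/23.6 = 0.042373 and τ_data = 24/39.0 = 0.615385, so τ_n = 0.657758.
Rearranging for μ₀: μ₀ = (μ_n·τ_n − τ_data·x̄)/τ₀ = (-6.8056·0.657758 − 0.615385·-6.2) / 0.042373 = -0.661051/0.042373 ≈ -15.6.

μ₀ = -15.6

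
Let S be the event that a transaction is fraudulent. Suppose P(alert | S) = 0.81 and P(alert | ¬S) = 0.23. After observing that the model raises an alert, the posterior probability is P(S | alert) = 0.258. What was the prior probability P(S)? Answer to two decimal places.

Bayes' rule in odds form gives O(S|E) = O(S)·[P(E|S)/P(E|¬S)], hence O(S) = O(S|E)/LR.
Posterior odds = 0.258/(1−0.258) = 0.3477. LR = 0.81/0.23 = 3.5217.
Prior odds = 0.3477/3.5217 = 0.0987, so P(S) = 0.0987/(1+0.0987) ≈ 0.09.

P(S) = 0.09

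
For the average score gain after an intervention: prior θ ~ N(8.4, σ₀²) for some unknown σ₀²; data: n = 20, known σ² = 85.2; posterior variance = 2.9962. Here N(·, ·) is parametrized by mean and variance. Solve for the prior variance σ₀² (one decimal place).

Posterior precision equals prior precision plus data precision: 1/σ_n² = 1/σ₀² + n/σ².
So 1/σ₀² = 1/2.9962 − 20/85.2 = 0.333756 − 0.234742 = 0.099014.
Hence σ₀² = 1/0.099014 ≈ 10.1.

σ₀² = 10.1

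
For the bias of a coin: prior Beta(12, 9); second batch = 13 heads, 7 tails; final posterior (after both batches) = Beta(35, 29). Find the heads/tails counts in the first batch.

Because Beta–binomial updating is additive in the counts, the combined data contributed (α_post−α_prior, β_post−β_prior) successes and failures.
Total across both batches: 35−12=23 heads, 29−9=20 tails.
Subtract the second batch: 23−13=10 heads and 20−7=13 tails.

10 heads and 13 tails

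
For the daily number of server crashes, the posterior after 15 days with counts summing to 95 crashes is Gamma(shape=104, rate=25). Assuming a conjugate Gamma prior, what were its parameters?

Gamma–Poisson conjugacy: posterior shape = α + Σxᵢ, posterior rate = β + n.
So α = 104 − 95 = 9 and β = 25 − 15 = 10.

Gamma(shape=9, rate=10)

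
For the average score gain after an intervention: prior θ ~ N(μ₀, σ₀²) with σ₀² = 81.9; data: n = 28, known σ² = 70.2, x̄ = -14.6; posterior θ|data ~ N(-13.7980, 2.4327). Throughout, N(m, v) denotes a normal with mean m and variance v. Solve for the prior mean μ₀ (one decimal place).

With known observation variance, the Normal–Normal posterior has precision τ_n = τ₀ + n/σ² and mean μ_n = (τ₀μ₀ + (n/σ²)x̄)/τ_n.
Here τ₀ = 1/81.9 = 0.012210 and τ_data = 28/70.2 = 0.398860, so τ_n = 0.411070.
Rearranging for μ₀: μ₀ = (μ_n·τ_n − τ_data·x̄)/τ₀ = (-13.7980·0.411070 − 0.398860·-14.6) / 0.012210 = 0.151412/0.012210 ≈ 12.4.

μ₀ = 12.4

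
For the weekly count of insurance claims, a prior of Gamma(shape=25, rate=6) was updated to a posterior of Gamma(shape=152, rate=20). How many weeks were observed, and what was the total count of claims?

Gamma–Poisson conjugacy: posterior shape = α + Σxᵢ, posterior rate = β + n.
Matching: Σxᵢ = 152 − 25 = 127 and n = 20 − 6 = 14.

n = 14 weeks with total 127 claims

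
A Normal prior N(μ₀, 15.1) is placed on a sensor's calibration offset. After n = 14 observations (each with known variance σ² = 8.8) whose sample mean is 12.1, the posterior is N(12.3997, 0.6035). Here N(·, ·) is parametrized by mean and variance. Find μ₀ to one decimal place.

The posterior mean is a precision-weighted average: μ_n = (τ₀μ₀ + τ_data·x̄)/(τ₀+τ_data), with τ₀=1/σ₀² and τ_data=n/σ².
Here τ₀ = 1/15.1 = 0.066225 and τ_data = 14/8.8 = 1.590909, so τ_n = 1.657134.
Rearranging for μ₀: μ₀ = (μ_n·τ_n − τ_data·x̄)/τ₀ = (12.3997·1.657134 − 1.590909·12.1) / 0.066225 = 1.297966/0.066225 ≈ 19.6.

μ₀ = 19.6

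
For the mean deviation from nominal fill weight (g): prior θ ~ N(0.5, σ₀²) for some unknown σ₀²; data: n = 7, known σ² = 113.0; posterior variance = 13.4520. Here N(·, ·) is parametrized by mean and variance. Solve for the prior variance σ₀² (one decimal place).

For the Normal–Normal model with known σ², precisions add: τ_n = τ₀ + n/σ².
So 1/σ₀² = 1/13.4520 − 7/113.0 = 0.074338 − 0.061947 = 0.012391.
Hence σ₀² = 1/0.012391 ≈ 80.7.

σ₀² = 80.7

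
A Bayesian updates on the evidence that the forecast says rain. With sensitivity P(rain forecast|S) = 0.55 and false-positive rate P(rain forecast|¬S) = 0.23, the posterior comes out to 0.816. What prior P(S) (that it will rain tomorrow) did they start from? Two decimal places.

In odds form, posterior odds = prior odds × likelihood ratio, so prior odds = posterior odds ÷ LR.
Posterior odds = 0.816/(1−0.816) = 4.4348. LR = 0.55/0.23 = 2.3913.
Prior odds = 4.4348/2.3913 = 1.8546, so P(S) = 1.8546/(1+1.8546) ≈ 0.65.

P(S) = 0.65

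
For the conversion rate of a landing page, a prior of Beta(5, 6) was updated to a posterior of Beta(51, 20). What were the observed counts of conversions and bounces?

Beta is conjugate to the binomial likelihood: posterior = Beta(a+s, b+f).
Match parameters: s=51−5=46, f=20−6=14.

46 conversions and 14 bounces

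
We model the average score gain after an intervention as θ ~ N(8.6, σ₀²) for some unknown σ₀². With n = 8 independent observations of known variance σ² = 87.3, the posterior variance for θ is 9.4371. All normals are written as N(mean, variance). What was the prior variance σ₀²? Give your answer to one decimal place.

σ₀² = 69.8

Posterior precision equals prior precision plus data precision: 1/σ_n² = 1/σ₀² + n/σ².
So 1/σ₀² = 1/9.4371 − 8/87.3 = 0.105965 − 0.091638 = 0.014327.
Hence σ₀² = 1/0.014327 ≈ 69.8.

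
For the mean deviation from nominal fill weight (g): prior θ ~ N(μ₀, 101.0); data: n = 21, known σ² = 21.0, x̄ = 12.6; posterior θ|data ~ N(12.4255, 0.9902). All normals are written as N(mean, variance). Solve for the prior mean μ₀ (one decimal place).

μ₀ = -5.2

With known observation variance, the Normal–Normal posterior has precision τ_n = τ₀ + n/σ² and mean μ_n = (τ₀μ₀ + (n/σ²)x̄)/τ_n.
Here τ₀ = 1/101.0 = 0.009901 and τ_data = 21/21.0 = 1.000000, so τ_n = 1.009901.
Rearranging for μ₀: μ₀ = (μ_n·τ_n − τ_data·x̄)/τ₀ = (12.4255·1.009901 − 1.000000·12.6) / 0.009901 = -0.051475/0.009901 ≈ -5.2.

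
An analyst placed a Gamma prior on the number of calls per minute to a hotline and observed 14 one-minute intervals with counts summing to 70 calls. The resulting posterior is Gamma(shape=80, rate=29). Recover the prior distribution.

Gamma(shape=10, rate=15)

A Gamma(α, β) prior (rate parametrization) on a Poisson rate with n observations summing to S gives posterior Gamma(α+S, β+n).
So α = 80 − 70 = 10 and β = 29 − 14 = 15.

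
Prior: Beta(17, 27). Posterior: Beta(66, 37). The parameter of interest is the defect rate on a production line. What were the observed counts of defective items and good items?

Under Beta–binomial conjugacy the posterior parameters are (a+s, b+f).
Match parameters: s=66−17=49, f=37−27=10.

49 defective items and 10 good items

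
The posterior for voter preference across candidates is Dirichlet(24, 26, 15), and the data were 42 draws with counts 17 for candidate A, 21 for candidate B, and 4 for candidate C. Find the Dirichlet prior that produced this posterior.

For a Dirichlet(α) prior with multinomial counts c, the posterior is Dirichlet(α + c) componentwise.
Subtract each count from the matching posterior parameter: 24−17=7, 26−21=5, 15−4=11.

Dirichlet(7, 5, 11)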